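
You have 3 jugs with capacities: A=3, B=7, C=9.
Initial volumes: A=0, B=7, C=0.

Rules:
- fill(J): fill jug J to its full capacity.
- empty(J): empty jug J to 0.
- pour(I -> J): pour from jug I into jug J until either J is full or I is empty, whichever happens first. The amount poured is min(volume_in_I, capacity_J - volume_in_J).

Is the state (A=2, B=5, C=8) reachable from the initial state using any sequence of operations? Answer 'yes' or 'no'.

Answer: no

Derivation:
BFS explored all 224 reachable states.
Reachable set includes: (0,0,0), (0,0,1), (0,0,2), (0,0,3), (0,0,4), (0,0,5), (0,0,6), (0,0,7), (0,0,8), (0,0,9), (0,1,0), (0,1,1) ...
Target (A=2, B=5, C=8) not in reachable set → no.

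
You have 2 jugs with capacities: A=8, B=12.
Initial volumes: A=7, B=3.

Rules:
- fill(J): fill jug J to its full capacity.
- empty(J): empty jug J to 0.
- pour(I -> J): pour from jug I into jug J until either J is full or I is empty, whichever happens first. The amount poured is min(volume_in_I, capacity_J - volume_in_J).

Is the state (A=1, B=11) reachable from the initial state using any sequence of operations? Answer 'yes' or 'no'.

Answer: no

Derivation:
BFS explored all 31 reachable states.
Reachable set includes: (0,0), (0,2), (0,3), (0,4), (0,6), (0,7), (0,8), (0,10), (0,11), (0,12), (2,0), (2,12) ...
Target (A=1, B=11) not in reachable set → no.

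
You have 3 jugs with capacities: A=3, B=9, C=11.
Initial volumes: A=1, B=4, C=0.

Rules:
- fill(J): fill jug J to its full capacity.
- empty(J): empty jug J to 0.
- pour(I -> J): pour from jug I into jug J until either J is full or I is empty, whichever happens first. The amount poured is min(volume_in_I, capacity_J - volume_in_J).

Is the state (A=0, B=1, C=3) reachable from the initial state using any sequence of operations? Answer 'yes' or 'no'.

BFS from (A=1, B=4, C=0):
  1. empty(A) -> (A=0 B=4 C=0)
  2. pour(B -> A) -> (A=3 B=1 C=0)
  3. pour(A -> C) -> (A=0 B=1 C=3)
Target reached → yes.

Answer: yes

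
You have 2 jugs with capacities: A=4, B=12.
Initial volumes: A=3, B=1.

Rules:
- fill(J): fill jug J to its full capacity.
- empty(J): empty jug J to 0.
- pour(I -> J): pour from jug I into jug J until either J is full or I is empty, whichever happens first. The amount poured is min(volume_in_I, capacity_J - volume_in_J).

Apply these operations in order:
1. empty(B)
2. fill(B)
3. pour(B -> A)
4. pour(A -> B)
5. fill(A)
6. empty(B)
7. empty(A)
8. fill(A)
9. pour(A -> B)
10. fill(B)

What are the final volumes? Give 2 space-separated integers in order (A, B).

Step 1: empty(B) -> (A=3 B=0)
Step 2: fill(B) -> (A=3 B=12)
Step 3: pour(B -> A) -> (A=4 B=11)
Step 4: pour(A -> B) -> (A=3 B=12)
Step 5: fill(A) -> (A=4 B=12)
Step 6: empty(B) -> (A=4 B=0)
Step 7: empty(A) -> (A=0 B=0)
Step 8: fill(A) -> (A=4 B=0)
Step 9: pour(A -> B) -> (A=0 B=4)
Step 10: fill(B) -> (A=0 B=12)

Answer: 0 12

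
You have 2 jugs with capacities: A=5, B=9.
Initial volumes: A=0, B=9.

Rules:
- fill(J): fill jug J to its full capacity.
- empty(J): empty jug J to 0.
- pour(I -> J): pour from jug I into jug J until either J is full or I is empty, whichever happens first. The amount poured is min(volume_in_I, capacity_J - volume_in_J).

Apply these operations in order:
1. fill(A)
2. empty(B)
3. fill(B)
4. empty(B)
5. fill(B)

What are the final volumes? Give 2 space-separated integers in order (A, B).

Step 1: fill(A) -> (A=5 B=9)
Step 2: empty(B) -> (A=5 B=0)
Step 3: fill(B) -> (A=5 B=9)
Step 4: empty(B) -> (A=5 B=0)
Step 5: fill(B) -> (A=5 B=9)

Answer: 5 9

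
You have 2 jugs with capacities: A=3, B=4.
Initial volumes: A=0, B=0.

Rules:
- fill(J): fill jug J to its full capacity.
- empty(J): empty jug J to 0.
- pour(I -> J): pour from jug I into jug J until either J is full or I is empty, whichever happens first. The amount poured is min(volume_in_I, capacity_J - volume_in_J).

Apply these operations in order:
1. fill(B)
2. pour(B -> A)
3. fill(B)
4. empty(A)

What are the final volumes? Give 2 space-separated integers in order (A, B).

Step 1: fill(B) -> (A=0 B=4)
Step 2: pour(B -> A) -> (A=3 B=1)
Step 3: fill(B) -> (A=3 B=4)
Step 4: empty(A) -> (A=0 B=4)

Answer: 0 4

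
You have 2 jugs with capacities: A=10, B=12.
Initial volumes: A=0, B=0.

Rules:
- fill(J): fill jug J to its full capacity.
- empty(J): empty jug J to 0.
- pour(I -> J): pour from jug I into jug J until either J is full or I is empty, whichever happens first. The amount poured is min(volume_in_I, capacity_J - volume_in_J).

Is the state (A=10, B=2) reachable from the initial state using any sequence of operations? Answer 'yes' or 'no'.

BFS from (A=0, B=0):
  1. fill(B) -> (A=0 B=12)
  2. pour(B -> A) -> (A=10 B=2)
Target reached → yes.

Answer: yes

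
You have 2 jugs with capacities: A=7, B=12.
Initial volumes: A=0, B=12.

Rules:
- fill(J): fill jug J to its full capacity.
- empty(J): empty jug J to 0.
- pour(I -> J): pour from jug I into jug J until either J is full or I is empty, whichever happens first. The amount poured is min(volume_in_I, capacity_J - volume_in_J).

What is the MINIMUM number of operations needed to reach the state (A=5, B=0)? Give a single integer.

BFS from (A=0, B=12). One shortest path:
  1. pour(B -> A) -> (A=7 B=5)
  2. empty(A) -> (A=0 B=5)
  3. pour(B -> A) -> (A=5 B=0)
Reached target in 3 moves.

Answer: 3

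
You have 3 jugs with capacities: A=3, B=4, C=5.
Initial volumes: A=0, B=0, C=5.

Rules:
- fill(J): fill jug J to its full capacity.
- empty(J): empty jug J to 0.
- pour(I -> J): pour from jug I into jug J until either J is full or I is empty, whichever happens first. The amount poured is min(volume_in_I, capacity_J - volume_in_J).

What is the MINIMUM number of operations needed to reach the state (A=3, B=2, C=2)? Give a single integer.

BFS from (A=0, B=0, C=5). One shortest path:
  1. pour(C -> A) -> (A=3 B=0 C=2)
  2. empty(A) -> (A=0 B=0 C=2)
  3. pour(C -> B) -> (A=0 B=2 C=0)
  4. fill(C) -> (A=0 B=2 C=5)
  5. pour(C -> A) -> (A=3 B=2 C=2)
Reached target in 5 moves.

Answer: 5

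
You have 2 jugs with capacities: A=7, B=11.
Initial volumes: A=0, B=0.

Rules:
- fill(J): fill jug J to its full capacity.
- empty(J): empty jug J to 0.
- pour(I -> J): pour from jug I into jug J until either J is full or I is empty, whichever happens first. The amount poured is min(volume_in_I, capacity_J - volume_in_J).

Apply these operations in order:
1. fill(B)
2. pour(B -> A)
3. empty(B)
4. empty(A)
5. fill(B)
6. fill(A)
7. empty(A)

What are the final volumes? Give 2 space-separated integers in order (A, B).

Answer: 0 11

Derivation:
Step 1: fill(B) -> (A=0 B=11)
Step 2: pour(B -> A) -> (A=7 B=4)
Step 3: empty(B) -> (A=7 B=0)
Step 4: empty(A) -> (A=0 B=0)
Step 5: fill(B) -> (A=0 B=11)
Step 6: fill(A) -> (A=7 B=11)
Step 7: empty(A) -> (A=0 B=11)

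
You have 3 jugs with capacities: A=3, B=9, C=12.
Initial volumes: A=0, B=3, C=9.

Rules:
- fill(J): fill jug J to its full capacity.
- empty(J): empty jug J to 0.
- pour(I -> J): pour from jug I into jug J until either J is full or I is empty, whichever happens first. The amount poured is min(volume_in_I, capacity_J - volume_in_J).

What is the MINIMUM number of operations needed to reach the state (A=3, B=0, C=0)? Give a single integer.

Answer: 2

Derivation:
BFS from (A=0, B=3, C=9). One shortest path:
  1. empty(C) -> (A=0 B=3 C=0)
  2. pour(B -> A) -> (A=3 B=0 C=0)
Reached target in 2 moves.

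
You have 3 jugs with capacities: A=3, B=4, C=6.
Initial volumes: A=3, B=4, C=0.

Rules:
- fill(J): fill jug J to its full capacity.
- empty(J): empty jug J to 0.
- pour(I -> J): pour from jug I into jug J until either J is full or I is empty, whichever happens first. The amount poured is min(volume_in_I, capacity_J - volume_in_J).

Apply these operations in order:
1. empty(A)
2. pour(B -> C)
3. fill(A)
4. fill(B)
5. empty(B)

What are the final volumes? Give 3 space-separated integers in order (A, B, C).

Answer: 3 0 4

Derivation:
Step 1: empty(A) -> (A=0 B=4 C=0)
Step 2: pour(B -> C) -> (A=0 B=0 C=4)
Step 3: fill(A) -> (A=3 B=0 C=4)
Step 4: fill(B) -> (A=3 B=4 C=4)
Step 5: empty(B) -> (A=3 B=0 C=4)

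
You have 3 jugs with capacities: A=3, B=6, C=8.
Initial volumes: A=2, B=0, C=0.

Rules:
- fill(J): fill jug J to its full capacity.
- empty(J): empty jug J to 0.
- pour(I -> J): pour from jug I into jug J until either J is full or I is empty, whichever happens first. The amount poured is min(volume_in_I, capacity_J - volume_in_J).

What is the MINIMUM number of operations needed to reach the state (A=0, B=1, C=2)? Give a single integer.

Answer: 7

Derivation:
BFS from (A=2, B=0, C=0). One shortest path:
  1. fill(A) -> (A=3 B=0 C=0)
  2. fill(B) -> (A=3 B=6 C=0)
  3. pour(B -> C) -> (A=3 B=0 C=6)
  4. pour(A -> C) -> (A=1 B=0 C=8)
  5. pour(C -> B) -> (A=1 B=6 C=2)
  6. empty(B) -> (A=1 B=0 C=2)
  7. pour(A -> B) -> (A=0 B=1 C=2)
Reached target in 7 moves.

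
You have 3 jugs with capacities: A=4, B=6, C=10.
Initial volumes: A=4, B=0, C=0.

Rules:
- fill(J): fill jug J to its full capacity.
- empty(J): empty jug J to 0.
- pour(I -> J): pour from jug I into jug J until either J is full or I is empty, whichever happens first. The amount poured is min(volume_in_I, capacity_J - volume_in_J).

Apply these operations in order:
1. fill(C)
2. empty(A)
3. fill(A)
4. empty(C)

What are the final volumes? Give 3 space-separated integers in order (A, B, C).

Answer: 4 0 0

Derivation:
Step 1: fill(C) -> (A=4 B=0 C=10)
Step 2: empty(A) -> (A=0 B=0 C=10)
Step 3: fill(A) -> (A=4 B=0 C=10)
Step 4: empty(C) -> (A=4 B=0 C=0)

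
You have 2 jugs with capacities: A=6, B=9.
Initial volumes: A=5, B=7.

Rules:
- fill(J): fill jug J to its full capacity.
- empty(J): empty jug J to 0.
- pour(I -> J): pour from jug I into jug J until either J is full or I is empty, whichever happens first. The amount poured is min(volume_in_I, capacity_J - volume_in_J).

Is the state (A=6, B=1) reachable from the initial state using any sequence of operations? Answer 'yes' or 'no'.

Answer: yes

Derivation:
BFS from (A=5, B=7):
  1. empty(A) -> (A=0 B=7)
  2. pour(B -> A) -> (A=6 B=1)
Target reached → yes.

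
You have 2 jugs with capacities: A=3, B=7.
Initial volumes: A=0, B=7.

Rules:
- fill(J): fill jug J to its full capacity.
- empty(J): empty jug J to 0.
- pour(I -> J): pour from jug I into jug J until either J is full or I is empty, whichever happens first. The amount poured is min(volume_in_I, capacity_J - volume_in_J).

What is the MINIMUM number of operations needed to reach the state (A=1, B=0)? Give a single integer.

Answer: 5

Derivation:
BFS from (A=0, B=7). One shortest path:
  1. pour(B -> A) -> (A=3 B=4)
  2. empty(A) -> (A=0 B=4)
  3. pour(B -> A) -> (A=3 B=1)
  4. empty(A) -> (A=0 B=1)
  5. pour(B -> A) -> (A=1 B=0)
Reached target in 5 moves.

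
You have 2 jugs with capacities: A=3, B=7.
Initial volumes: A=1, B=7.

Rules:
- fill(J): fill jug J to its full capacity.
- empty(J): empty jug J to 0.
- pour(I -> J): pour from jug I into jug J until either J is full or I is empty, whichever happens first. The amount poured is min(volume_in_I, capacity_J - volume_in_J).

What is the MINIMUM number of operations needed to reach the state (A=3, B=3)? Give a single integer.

Answer: 4

Derivation:
BFS from (A=1, B=7). One shortest path:
  1. fill(A) -> (A=3 B=7)
  2. empty(B) -> (A=3 B=0)
  3. pour(A -> B) -> (A=0 B=3)
  4. fill(A) -> (A=3 B=3)
Reached target in 4 moves.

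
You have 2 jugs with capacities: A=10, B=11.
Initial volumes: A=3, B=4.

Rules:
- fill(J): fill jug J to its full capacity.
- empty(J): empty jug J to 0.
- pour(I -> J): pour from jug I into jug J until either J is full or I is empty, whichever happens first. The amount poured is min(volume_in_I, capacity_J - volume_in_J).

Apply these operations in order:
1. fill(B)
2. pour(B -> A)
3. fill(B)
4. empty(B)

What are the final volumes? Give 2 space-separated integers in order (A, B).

Step 1: fill(B) -> (A=3 B=11)
Step 2: pour(B -> A) -> (A=10 B=4)
Step 3: fill(B) -> (A=10 B=11)
Step 4: empty(B) -> (A=10 B=0)

Answer: 10 0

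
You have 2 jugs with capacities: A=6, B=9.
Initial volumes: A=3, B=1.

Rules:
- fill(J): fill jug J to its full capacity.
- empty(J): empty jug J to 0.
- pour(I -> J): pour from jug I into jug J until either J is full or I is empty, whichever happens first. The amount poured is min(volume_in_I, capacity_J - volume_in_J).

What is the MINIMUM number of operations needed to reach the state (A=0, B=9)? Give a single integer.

Answer: 2

Derivation:
BFS from (A=3, B=1). One shortest path:
  1. empty(A) -> (A=0 B=1)
  2. fill(B) -> (A=0 B=9)
Reached target in 2 moves.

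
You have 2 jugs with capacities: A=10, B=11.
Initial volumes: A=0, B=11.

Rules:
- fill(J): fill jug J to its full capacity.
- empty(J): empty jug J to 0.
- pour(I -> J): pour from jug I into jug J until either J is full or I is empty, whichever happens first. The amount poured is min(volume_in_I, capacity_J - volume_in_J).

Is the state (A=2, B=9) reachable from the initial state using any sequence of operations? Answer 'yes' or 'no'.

Answer: no

Derivation:
BFS explored all 42 reachable states.
Reachable set includes: (0,0), (0,1), (0,2), (0,3), (0,4), (0,5), (0,6), (0,7), (0,8), (0,9), (0,10), (0,11) ...
Target (A=2, B=9) not in reachable set → no.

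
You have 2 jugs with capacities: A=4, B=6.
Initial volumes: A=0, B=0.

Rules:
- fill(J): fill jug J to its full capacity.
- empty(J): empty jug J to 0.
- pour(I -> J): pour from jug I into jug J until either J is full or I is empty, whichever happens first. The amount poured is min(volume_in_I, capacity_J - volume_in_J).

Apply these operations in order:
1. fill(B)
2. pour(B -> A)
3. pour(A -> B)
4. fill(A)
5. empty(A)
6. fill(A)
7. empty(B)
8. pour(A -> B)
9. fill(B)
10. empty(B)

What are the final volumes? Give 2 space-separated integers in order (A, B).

Step 1: fill(B) -> (A=0 B=6)
Step 2: pour(B -> A) -> (A=4 B=2)
Step 3: pour(A -> B) -> (A=0 B=6)
Step 4: fill(A) -> (A=4 B=6)
Step 5: empty(A) -> (A=0 B=6)
Step 6: fill(A) -> (A=4 B=6)
Step 7: empty(B) -> (A=4 B=0)
Step 8: pour(A -> B) -> (A=0 B=4)
Step 9: fill(B) -> (A=0 B=6)
Step 10: empty(B) -> (A=0 B=0)

Answer: 0 0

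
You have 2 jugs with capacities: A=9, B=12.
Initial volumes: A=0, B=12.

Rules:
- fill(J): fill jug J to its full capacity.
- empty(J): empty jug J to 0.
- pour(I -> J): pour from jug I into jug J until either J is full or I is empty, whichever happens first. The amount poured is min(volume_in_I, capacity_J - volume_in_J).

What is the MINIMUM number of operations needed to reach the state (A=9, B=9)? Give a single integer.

BFS from (A=0, B=12). One shortest path:
  1. fill(A) -> (A=9 B=12)
  2. empty(B) -> (A=9 B=0)
  3. pour(A -> B) -> (A=0 B=9)
  4. fill(A) -> (A=9 B=9)
Reached target in 4 moves.

Answer: 4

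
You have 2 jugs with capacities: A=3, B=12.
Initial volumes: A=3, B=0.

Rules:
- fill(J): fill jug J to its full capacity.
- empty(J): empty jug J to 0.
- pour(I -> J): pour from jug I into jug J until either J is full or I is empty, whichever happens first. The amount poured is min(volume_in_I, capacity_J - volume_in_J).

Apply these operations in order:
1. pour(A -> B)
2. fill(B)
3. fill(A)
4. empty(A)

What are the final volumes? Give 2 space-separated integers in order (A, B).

Step 1: pour(A -> B) -> (A=0 B=3)
Step 2: fill(B) -> (A=0 B=12)
Step 3: fill(A) -> (A=3 B=12)
Step 4: empty(A) -> (A=0 B=12)

Answer: 0 12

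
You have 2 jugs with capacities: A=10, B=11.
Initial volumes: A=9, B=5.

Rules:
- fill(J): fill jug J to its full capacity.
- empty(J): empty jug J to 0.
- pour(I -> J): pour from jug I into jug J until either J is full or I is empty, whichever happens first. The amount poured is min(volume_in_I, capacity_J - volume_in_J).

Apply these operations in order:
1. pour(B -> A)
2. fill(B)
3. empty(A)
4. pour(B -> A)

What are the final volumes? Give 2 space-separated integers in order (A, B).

Answer: 10 1

Derivation:
Step 1: pour(B -> A) -> (A=10 B=4)
Step 2: fill(B) -> (A=10 B=11)
Step 3: empty(A) -> (A=0 B=11)
Step 4: pour(B -> A) -> (A=10 B=1)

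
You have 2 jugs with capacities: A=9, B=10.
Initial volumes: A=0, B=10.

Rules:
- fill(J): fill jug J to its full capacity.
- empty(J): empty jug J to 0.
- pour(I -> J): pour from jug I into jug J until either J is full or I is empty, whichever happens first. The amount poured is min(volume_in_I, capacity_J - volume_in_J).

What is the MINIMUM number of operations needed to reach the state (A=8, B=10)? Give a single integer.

BFS from (A=0, B=10). One shortest path:
  1. fill(A) -> (A=9 B=10)
  2. empty(B) -> (A=9 B=0)
  3. pour(A -> B) -> (A=0 B=9)
  4. fill(A) -> (A=9 B=9)
  5. pour(A -> B) -> (A=8 B=10)
Reached target in 5 moves.

Answer: 5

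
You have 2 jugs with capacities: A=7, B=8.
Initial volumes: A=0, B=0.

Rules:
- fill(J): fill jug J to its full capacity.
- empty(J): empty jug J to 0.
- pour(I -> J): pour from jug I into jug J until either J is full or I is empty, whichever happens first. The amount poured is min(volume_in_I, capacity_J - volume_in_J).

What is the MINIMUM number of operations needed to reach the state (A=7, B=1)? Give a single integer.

BFS from (A=0, B=0). One shortest path:
  1. fill(B) -> (A=0 B=8)
  2. pour(B -> A) -> (A=7 B=1)
Reached target in 2 moves.

Answer: 2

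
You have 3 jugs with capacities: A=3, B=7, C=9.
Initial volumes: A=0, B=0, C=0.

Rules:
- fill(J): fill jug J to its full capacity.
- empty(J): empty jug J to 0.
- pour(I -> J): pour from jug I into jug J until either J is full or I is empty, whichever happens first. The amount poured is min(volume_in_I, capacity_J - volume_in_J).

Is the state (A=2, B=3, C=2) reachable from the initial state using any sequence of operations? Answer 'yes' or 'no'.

Answer: no

Derivation:
BFS explored all 224 reachable states.
Reachable set includes: (0,0,0), (0,0,1), (0,0,2), (0,0,3), (0,0,4), (0,0,5), (0,0,6), (0,0,7), (0,0,8), (0,0,9), (0,1,0), (0,1,1) ...
Target (A=2, B=3, C=2) not in reachable set → no.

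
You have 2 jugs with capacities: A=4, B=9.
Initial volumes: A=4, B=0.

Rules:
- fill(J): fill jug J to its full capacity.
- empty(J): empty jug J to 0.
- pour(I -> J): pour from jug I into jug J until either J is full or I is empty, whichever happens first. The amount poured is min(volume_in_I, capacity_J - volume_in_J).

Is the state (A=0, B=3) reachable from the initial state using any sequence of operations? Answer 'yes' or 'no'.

Answer: yes

Derivation:
BFS from (A=4, B=0):
  1. pour(A -> B) -> (A=0 B=4)
  2. fill(A) -> (A=4 B=4)
  3. pour(A -> B) -> (A=0 B=8)
  4. fill(A) -> (A=4 B=8)
  5. pour(A -> B) -> (A=3 B=9)
  6. empty(B) -> (A=3 B=0)
  7. pour(A -> B) -> (A=0 B=3)
Target reached → yes.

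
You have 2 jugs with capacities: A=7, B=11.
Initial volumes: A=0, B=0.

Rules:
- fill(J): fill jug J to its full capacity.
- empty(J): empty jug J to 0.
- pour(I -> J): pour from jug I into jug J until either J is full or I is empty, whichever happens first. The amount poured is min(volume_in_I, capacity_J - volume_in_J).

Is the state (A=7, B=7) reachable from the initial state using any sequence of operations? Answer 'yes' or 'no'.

Answer: yes

Derivation:
BFS from (A=0, B=0):
  1. fill(A) -> (A=7 B=0)
  2. pour(A -> B) -> (A=0 B=7)
  3. fill(A) -> (A=7 B=7)
Target reached → yes.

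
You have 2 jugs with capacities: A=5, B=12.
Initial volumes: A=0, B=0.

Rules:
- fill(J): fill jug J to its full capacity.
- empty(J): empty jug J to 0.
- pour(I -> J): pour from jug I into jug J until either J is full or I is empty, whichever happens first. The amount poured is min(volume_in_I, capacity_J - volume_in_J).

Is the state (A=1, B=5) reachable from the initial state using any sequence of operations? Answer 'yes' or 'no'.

Answer: no

Derivation:
BFS explored all 34 reachable states.
Reachable set includes: (0,0), (0,1), (0,2), (0,3), (0,4), (0,5), (0,6), (0,7), (0,8), (0,9), (0,10), (0,11) ...
Target (A=1, B=5) not in reachable set → no.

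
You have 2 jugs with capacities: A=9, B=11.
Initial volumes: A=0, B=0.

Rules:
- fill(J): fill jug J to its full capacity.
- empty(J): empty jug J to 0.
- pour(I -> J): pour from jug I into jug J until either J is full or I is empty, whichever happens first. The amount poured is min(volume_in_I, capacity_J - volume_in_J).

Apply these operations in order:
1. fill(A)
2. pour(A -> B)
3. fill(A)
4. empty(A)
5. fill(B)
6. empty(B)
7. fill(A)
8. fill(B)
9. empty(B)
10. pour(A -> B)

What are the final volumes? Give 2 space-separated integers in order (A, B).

Step 1: fill(A) -> (A=9 B=0)
Step 2: pour(A -> B) -> (A=0 B=9)
Step 3: fill(A) -> (A=9 B=9)
Step 4: empty(A) -> (A=0 B=9)
Step 5: fill(B) -> (A=0 B=11)
Step 6: empty(B) -> (A=0 B=0)
Step 7: fill(A) -> (A=9 B=0)
Step 8: fill(B) -> (A=9 B=11)
Step 9: empty(B) -> (A=9 B=0)
Step 10: pour(A -> B) -> (A=0 B=9)

Answer: 0 9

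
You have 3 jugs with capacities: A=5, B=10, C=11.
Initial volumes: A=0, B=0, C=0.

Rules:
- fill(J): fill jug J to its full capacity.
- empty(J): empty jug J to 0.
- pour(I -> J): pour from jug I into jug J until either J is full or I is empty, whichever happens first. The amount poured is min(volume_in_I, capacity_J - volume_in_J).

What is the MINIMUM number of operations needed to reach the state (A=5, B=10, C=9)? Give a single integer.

BFS from (A=0, B=0, C=0). One shortest path:
  1. fill(A) -> (A=5 B=0 C=0)
  2. fill(B) -> (A=5 B=10 C=0)
  3. pour(B -> C) -> (A=5 B=0 C=10)
  4. fill(B) -> (A=5 B=10 C=10)
  5. pour(B -> C) -> (A=5 B=9 C=11)
  6. empty(C) -> (A=5 B=9 C=0)
  7. pour(B -> C) -> (A=5 B=0 C=9)
  8. fill(B) -> (A=5 B=10 C=9)
Reached target in 8 moves.

Answer: 8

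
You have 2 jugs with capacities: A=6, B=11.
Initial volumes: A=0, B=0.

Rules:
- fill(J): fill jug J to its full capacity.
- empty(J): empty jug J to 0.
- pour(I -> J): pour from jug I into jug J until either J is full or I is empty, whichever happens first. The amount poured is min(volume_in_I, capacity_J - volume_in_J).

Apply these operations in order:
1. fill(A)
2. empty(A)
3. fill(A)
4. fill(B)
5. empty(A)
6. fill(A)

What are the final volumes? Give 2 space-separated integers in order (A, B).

Step 1: fill(A) -> (A=6 B=0)
Step 2: empty(A) -> (A=0 B=0)
Step 3: fill(A) -> (A=6 B=0)
Step 4: fill(B) -> (A=6 B=11)
Step 5: empty(A) -> (A=0 B=11)
Step 6: fill(A) -> (A=6 B=11)

Answer: 6 11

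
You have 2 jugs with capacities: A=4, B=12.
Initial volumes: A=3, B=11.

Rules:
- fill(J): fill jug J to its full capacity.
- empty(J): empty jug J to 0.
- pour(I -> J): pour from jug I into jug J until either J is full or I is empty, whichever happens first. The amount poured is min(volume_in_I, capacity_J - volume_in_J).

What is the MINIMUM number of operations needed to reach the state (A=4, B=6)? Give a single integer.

Answer: 3

Derivation:
BFS from (A=3, B=11). One shortest path:
  1. pour(B -> A) -> (A=4 B=10)
  2. empty(A) -> (A=0 B=10)
  3. pour(B -> A) -> (A=4 B=6)
Reached target in 3 moves.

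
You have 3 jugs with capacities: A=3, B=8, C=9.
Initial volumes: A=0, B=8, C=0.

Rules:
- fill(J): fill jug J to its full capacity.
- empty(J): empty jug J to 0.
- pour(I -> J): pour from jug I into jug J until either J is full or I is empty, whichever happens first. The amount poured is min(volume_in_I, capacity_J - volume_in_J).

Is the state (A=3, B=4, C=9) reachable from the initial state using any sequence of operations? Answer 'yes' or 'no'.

Answer: yes

Derivation:
BFS from (A=0, B=8, C=0):
  1. pour(B -> A) -> (A=3 B=5 C=0)
  2. pour(B -> C) -> (A=3 B=0 C=5)
  3. fill(B) -> (A=3 B=8 C=5)
  4. pour(B -> C) -> (A=3 B=4 C=9)
Target reached → yes.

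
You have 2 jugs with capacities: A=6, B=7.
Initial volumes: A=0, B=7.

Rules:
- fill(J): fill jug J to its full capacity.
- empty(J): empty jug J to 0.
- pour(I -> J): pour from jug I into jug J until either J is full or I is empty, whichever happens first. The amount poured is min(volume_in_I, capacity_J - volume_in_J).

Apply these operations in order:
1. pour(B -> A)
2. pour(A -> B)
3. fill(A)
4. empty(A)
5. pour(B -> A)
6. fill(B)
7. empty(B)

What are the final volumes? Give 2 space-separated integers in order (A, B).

Step 1: pour(B -> A) -> (A=6 B=1)
Step 2: pour(A -> B) -> (A=0 B=7)
Step 3: fill(A) -> (A=6 B=7)
Step 4: empty(A) -> (A=0 B=7)
Step 5: pour(B -> A) -> (A=6 B=1)
Step 6: fill(B) -> (A=6 B=7)
Step 7: empty(B) -> (A=6 B=0)

Answer: 6 0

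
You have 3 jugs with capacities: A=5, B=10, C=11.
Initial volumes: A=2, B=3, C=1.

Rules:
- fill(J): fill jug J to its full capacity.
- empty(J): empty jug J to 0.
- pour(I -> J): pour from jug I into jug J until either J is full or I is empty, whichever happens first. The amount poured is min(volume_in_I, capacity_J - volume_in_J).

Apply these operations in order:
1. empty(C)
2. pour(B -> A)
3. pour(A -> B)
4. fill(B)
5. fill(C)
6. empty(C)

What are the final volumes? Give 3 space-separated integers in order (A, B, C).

Step 1: empty(C) -> (A=2 B=3 C=0)
Step 2: pour(B -> A) -> (A=5 B=0 C=0)
Step 3: pour(A -> B) -> (A=0 B=5 C=0)
Step 4: fill(B) -> (A=0 B=10 C=0)
Step 5: fill(C) -> (A=0 B=10 C=11)
Step 6: empty(C) -> (A=0 B=10 C=0)

Answer: 0 10 0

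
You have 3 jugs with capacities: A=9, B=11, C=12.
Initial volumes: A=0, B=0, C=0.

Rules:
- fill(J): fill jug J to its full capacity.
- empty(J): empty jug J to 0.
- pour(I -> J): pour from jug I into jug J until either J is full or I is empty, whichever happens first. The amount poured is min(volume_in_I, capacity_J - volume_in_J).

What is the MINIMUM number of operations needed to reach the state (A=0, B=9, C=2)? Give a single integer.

Answer: 4

Derivation:
BFS from (A=0, B=0, C=0). One shortest path:
  1. fill(B) -> (A=0 B=11 C=0)
  2. pour(B -> A) -> (A=9 B=2 C=0)
  3. pour(B -> C) -> (A=9 B=0 C=2)
  4. pour(A -> B) -> (A=0 B=9 C=2)
Reached target in 4 moves.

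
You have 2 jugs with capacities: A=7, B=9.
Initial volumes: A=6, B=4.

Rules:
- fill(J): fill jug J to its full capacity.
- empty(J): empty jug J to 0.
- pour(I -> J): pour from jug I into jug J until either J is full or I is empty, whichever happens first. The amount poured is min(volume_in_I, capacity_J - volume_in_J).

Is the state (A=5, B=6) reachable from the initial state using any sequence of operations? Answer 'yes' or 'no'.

BFS explored all 33 reachable states.
Reachable set includes: (0,0), (0,1), (0,2), (0,3), (0,4), (0,5), (0,6), (0,7), (0,8), (0,9), (1,0), (1,9) ...
Target (A=5, B=6) not in reachable set → no.

Answer: no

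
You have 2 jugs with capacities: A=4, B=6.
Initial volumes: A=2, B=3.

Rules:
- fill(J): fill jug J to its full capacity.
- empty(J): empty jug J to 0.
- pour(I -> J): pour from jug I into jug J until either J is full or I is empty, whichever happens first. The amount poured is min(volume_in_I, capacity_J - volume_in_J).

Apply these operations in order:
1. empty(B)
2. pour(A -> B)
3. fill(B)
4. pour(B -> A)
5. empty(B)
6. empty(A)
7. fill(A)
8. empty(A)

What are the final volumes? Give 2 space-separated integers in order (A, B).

Answer: 0 0

Derivation:
Step 1: empty(B) -> (A=2 B=0)
Step 2: pour(A -> B) -> (A=0 B=2)
Step 3: fill(B) -> (A=0 B=6)
Step 4: pour(B -> A) -> (A=4 B=2)
Step 5: empty(B) -> (A=4 B=0)
Step 6: empty(A) -> (A=0 B=0)
Step 7: fill(A) -> (A=4 B=0)
Step 8: empty(A) -> (A=0 B=0)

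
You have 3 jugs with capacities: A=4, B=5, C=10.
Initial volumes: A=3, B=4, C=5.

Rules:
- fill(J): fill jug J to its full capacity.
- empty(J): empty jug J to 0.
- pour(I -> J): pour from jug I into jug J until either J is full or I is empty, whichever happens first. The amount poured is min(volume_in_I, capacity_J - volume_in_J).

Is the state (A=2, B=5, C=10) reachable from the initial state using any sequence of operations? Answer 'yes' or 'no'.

Answer: yes

Derivation:
BFS from (A=3, B=4, C=5):
  1. fill(C) -> (A=3 B=4 C=10)
  2. pour(A -> B) -> (A=2 B=5 C=10)
Target reached → yes.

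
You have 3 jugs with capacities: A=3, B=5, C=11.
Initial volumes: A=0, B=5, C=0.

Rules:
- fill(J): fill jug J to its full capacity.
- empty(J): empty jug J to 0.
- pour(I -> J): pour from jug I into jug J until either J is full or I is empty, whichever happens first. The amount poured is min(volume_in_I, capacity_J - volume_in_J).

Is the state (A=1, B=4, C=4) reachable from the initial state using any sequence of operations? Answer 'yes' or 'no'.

Answer: no

Derivation:
BFS explored all 208 reachable states.
Reachable set includes: (0,0,0), (0,0,1), (0,0,2), (0,0,3), (0,0,4), (0,0,5), (0,0,6), (0,0,7), (0,0,8), (0,0,9), (0,0,10), (0,0,11) ...
Target (A=1, B=4, C=4) not in reachable set → no.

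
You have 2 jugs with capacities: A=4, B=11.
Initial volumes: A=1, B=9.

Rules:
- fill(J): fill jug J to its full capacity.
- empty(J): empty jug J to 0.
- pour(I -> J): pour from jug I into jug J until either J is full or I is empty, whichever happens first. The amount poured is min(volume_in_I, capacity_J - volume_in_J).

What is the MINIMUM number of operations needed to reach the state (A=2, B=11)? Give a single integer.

Answer: 2

Derivation:
BFS from (A=1, B=9). One shortest path:
  1. fill(A) -> (A=4 B=9)
  2. pour(A -> B) -> (A=2 B=11)
Reached target in 2 moves.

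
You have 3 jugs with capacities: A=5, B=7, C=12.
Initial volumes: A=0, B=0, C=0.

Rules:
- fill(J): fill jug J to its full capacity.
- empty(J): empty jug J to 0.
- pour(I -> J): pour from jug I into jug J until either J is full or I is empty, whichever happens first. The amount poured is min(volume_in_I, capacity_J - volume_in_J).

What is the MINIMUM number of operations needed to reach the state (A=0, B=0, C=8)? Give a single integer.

Answer: 8

Derivation:
BFS from (A=0, B=0, C=0). One shortest path:
  1. fill(A) -> (A=5 B=0 C=0)
  2. pour(A -> B) -> (A=0 B=5 C=0)
  3. fill(A) -> (A=5 B=5 C=0)
  4. pour(A -> B) -> (A=3 B=7 C=0)
  5. empty(B) -> (A=3 B=0 C=0)
  6. pour(A -> C) -> (A=0 B=0 C=3)
  7. fill(A) -> (A=5 B=0 C=3)
  8. pour(A -> C) -> (A=0 B=0 C=8)
Reached target in 8 moves.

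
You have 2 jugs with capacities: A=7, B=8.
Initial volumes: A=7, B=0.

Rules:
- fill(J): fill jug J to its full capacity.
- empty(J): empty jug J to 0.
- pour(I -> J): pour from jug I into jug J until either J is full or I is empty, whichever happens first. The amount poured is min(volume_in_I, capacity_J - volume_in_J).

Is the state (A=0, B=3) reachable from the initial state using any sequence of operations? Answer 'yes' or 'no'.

BFS from (A=7, B=0):
  1. empty(A) -> (A=0 B=0)
  2. fill(B) -> (A=0 B=8)
  3. pour(B -> A) -> (A=7 B=1)
  4. empty(A) -> (A=0 B=1)
  5. pour(B -> A) -> (A=1 B=0)
  6. fill(B) -> (A=1 B=8)
  7. pour(B -> A) -> (A=7 B=2)
  8. empty(A) -> (A=0 B=2)
  9. pour(B -> A) -> (A=2 B=0)
  10. fill(B) -> (A=2 B=8)
  11. pour(B -> A) -> (A=7 B=3)
  12. empty(A) -> (A=0 B=3)
Target reached → yes.

Answer: yes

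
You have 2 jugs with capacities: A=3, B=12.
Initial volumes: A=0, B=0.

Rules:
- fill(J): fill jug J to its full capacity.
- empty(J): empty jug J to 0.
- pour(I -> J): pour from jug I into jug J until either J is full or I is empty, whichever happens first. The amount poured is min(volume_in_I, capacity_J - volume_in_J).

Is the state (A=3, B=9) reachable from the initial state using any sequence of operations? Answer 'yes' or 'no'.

Answer: yes

Derivation:
BFS from (A=0, B=0):
  1. fill(B) -> (A=0 B=12)
  2. pour(B -> A) -> (A=3 B=9)
Target reached → yes.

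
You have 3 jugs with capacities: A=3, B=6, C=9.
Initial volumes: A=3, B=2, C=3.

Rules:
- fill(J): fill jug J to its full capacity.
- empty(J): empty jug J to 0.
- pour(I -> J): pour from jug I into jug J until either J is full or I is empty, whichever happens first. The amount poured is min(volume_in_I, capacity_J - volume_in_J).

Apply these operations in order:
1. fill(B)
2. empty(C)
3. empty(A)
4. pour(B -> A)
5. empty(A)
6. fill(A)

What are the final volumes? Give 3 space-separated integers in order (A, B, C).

Step 1: fill(B) -> (A=3 B=6 C=3)
Step 2: empty(C) -> (A=3 B=6 C=0)
Step 3: empty(A) -> (A=0 B=6 C=0)
Step 4: pour(B -> A) -> (A=3 B=3 C=0)
Step 5: empty(A) -> (A=0 B=3 C=0)
Step 6: fill(A) -> (A=3 B=3 C=0)

Answer: 3 3 0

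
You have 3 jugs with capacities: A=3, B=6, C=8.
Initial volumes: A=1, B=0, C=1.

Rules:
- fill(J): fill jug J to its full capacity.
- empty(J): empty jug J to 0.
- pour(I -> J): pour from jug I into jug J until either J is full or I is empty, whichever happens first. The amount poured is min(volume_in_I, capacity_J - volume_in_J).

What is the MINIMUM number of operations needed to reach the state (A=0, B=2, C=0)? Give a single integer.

BFS from (A=1, B=0, C=1). One shortest path:
  1. pour(A -> B) -> (A=0 B=1 C=1)
  2. pour(C -> B) -> (A=0 B=2 C=0)
Reached target in 2 moves.

Answer: 2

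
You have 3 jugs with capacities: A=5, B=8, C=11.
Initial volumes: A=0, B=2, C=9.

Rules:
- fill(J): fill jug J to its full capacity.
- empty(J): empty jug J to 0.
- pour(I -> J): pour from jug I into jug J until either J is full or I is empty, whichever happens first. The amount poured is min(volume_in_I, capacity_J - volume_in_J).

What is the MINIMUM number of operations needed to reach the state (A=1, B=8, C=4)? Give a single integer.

BFS from (A=0, B=2, C=9). One shortest path:
  1. fill(A) -> (A=5 B=2 C=9)
  2. pour(A -> B) -> (A=0 B=7 C=9)
  3. fill(A) -> (A=5 B=7 C=9)
  4. pour(A -> B) -> (A=4 B=8 C=9)
  5. empty(B) -> (A=4 B=0 C=9)
  6. pour(A -> B) -> (A=0 B=4 C=9)
  7. pour(C -> A) -> (A=5 B=4 C=4)
  8. pour(A -> B) -> (A=1 B=8 C=4)
Reached target in 8 moves.

Answer: 8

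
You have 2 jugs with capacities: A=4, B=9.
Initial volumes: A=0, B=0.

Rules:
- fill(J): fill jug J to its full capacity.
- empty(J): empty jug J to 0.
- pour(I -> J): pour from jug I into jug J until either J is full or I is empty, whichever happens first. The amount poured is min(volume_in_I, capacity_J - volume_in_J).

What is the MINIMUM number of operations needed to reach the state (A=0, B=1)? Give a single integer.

BFS from (A=0, B=0). One shortest path:
  1. fill(B) -> (A=0 B=9)
  2. pour(B -> A) -> (A=4 B=5)
  3. empty(A) -> (A=0 B=5)
  4. pour(B -> A) -> (A=4 B=1)
  5. empty(A) -> (A=0 B=1)
Reached target in 5 moves.

Answer: 5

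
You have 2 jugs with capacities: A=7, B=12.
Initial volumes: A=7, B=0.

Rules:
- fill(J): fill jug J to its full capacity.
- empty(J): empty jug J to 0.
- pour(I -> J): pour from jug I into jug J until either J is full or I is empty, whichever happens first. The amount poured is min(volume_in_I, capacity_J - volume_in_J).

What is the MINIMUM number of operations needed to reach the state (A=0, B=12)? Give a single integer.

Answer: 2

Derivation:
BFS from (A=7, B=0). One shortest path:
  1. empty(A) -> (A=0 B=0)
  2. fill(B) -> (A=0 B=12)
Reached target in 2 moves.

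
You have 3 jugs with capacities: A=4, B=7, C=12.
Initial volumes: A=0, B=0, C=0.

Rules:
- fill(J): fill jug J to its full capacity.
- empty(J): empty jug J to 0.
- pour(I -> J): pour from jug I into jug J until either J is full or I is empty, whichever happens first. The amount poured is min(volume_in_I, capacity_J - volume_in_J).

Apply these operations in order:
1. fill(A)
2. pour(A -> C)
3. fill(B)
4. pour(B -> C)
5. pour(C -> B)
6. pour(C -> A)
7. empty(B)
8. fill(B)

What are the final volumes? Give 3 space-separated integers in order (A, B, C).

Answer: 4 7 0

Derivation:
Step 1: fill(A) -> (A=4 B=0 C=0)
Step 2: pour(A -> C) -> (A=0 B=0 C=4)
Step 3: fill(B) -> (A=0 B=7 C=4)
Step 4: pour(B -> C) -> (A=0 B=0 C=11)
Step 5: pour(C -> B) -> (A=0 B=7 C=4)
Step 6: pour(C -> A) -> (A=4 B=7 C=0)
Step 7: empty(B) -> (A=4 B=0 C=0)
Step 8: fill(B) -> (A=4 B=7 C=0)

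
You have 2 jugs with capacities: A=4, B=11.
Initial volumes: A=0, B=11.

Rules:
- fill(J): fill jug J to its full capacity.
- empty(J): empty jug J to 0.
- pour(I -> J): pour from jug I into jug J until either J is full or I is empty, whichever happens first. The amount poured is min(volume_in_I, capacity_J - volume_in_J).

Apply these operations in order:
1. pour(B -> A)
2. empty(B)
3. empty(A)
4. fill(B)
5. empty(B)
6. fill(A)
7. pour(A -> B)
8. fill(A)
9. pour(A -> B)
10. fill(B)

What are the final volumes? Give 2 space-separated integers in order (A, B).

Step 1: pour(B -> A) -> (A=4 B=7)
Step 2: empty(B) -> (A=4 B=0)
Step 3: empty(A) -> (A=0 B=0)
Step 4: fill(B) -> (A=0 B=11)
Step 5: empty(B) -> (A=0 B=0)
Step 6: fill(A) -> (A=4 B=0)
Step 7: pour(A -> B) -> (A=0 B=4)
Step 8: fill(A) -> (A=4 B=4)
Step 9: pour(A -> B) -> (A=0 B=8)
Step 10: fill(B) -> (A=0 B=11)

Answer: 0 11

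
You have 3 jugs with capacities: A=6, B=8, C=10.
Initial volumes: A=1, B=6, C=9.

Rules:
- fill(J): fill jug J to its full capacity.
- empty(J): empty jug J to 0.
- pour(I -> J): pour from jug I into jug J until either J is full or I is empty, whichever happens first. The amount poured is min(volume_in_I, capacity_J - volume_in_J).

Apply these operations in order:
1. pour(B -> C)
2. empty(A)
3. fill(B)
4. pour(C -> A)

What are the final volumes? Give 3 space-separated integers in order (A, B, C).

Answer: 6 8 4

Derivation:
Step 1: pour(B -> C) -> (A=1 B=5 C=10)
Step 2: empty(A) -> (A=0 B=5 C=10)
Step 3: fill(B) -> (A=0 B=8 C=10)
Step 4: pour(C -> A) -> (A=6 B=8 C=4)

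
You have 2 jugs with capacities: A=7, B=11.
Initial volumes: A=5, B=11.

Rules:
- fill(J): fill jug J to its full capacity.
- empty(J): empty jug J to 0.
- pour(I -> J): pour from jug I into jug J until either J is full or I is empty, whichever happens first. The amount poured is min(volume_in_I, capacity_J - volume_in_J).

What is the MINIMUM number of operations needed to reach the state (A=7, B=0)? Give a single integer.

Answer: 2

Derivation:
BFS from (A=5, B=11). One shortest path:
  1. fill(A) -> (A=7 B=11)
  2. empty(B) -> (A=7 B=0)
Reached target in 2 moves.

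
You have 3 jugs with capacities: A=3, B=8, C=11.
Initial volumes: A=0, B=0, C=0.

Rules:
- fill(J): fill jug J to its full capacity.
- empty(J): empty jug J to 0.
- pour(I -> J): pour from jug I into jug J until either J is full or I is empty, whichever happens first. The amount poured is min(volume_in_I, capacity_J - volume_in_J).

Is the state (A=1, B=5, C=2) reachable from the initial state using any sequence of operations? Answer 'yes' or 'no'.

BFS explored all 292 reachable states.
Reachable set includes: (0,0,0), (0,0,1), (0,0,2), (0,0,3), (0,0,4), (0,0,5), (0,0,6), (0,0,7), (0,0,8), (0,0,9), (0,0,10), (0,0,11) ...
Target (A=1, B=5, C=2) not in reachable set → no.

Answer: no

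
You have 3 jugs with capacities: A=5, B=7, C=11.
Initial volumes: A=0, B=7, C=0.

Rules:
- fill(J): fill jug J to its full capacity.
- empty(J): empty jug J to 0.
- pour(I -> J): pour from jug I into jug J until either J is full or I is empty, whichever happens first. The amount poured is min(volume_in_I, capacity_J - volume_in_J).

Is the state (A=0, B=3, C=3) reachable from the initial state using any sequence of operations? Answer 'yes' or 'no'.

Answer: yes

Derivation:
BFS from (A=0, B=7, C=0):
  1. fill(A) -> (A=5 B=7 C=0)
  2. pour(B -> C) -> (A=5 B=0 C=7)
  3. pour(A -> B) -> (A=0 B=5 C=7)
  4. fill(A) -> (A=5 B=5 C=7)
  5. pour(A -> B) -> (A=3 B=7 C=7)
  6. pour(B -> C) -> (A=3 B=3 C=11)
  7. empty(C) -> (A=3 B=3 C=0)
  8. pour(A -> C) -> (A=0 B=3 C=3)
Target reached → yes.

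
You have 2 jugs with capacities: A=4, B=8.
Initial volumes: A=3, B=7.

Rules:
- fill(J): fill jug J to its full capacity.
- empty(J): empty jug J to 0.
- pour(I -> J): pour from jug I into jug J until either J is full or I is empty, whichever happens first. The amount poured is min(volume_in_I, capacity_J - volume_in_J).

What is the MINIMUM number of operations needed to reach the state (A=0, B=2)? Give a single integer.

Answer: 3

Derivation:
BFS from (A=3, B=7). One shortest path:
  1. pour(A -> B) -> (A=2 B=8)
  2. empty(B) -> (A=2 B=0)
  3. pour(A -> B) -> (A=0 B=2)
Reached target in 3 moves.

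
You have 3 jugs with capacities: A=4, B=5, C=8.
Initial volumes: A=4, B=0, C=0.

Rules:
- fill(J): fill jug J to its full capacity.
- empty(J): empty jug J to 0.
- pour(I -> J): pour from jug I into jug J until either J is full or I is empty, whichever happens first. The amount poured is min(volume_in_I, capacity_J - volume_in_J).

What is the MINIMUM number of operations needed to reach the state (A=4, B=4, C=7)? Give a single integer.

BFS from (A=4, B=0, C=0). One shortest path:
  1. fill(C) -> (A=4 B=0 C=8)
  2. pour(A -> B) -> (A=0 B=4 C=8)
  3. fill(A) -> (A=4 B=4 C=8)
  4. pour(C -> B) -> (A=4 B=5 C=7)
  5. empty(B) -> (A=4 B=0 C=7)
  6. pour(A -> B) -> (A=0 B=4 C=7)
  7. fill(A) -> (A=4 B=4 C=7)
Reached target in 7 moves.

Answer: 7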